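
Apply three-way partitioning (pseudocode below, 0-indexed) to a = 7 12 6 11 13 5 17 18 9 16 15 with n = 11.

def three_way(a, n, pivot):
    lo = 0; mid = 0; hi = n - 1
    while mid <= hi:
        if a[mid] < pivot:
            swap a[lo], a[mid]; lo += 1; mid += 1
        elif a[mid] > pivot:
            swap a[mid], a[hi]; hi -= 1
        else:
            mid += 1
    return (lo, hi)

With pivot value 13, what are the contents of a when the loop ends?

7 12 6 11 5 9 13 18 16 15 17

pivot = 13; lo=0, mid=0, hi=10
a[mid]=7<13: swap a[0],a[0]; lo=1,mid=1 → 7 12 6 11 13 5 17 18 9 16 15
a[mid]=12<13: swap a[1],a[1]; lo=2,mid=2 → 7 12 6 11 13 5 17 18 9 16 15
a[mid]=6<13: swap a[2],a[2]; lo=3,mid=3 → 7 12 6 11 13 5 17 18 9 16 15
a[mid]=11<13: swap a[3],a[3]; lo=4,mid=4 → 7 12 6 11 13 5 17 18 9 16 15
a[mid]=13=13: mid=5
a[mid]=5<13: swap a[4],a[5]; lo=5,mid=6 → 7 12 6 11 5 13 17 18 9 16 15
a[mid]=17>13: swap a[6],a[10]; hi=9 → 7 12 6 11 5 13 15 18 9 16 17
a[mid]=15>13: swap a[6],a[9]; hi=8 → 7 12 6 11 5 13 16 18 9 15 17
a[mid]=16>13: swap a[6],a[8]; hi=7 → 7 12 6 11 5 13 9 18 16 15 17
a[mid]=9<13: swap a[5],a[6]; lo=6,mid=7 → 7 12 6 11 5 9 13 18 16 15 17
a[mid]=18>13: swap a[7],a[7]; hi=6 → 7 12 6 11 5 9 13 18 16 15 17
end: lo=6, hi=6; a = 7 12 6 11 5 9 13 18 16 15 17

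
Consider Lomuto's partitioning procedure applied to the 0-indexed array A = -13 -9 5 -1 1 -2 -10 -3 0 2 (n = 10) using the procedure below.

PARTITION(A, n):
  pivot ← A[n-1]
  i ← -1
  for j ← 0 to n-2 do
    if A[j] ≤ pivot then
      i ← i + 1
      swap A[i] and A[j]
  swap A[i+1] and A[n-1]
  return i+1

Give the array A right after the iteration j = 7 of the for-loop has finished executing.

-13 -9 -1 1 -2 -10 -3 5 0 2

pivot=2, i=-1
j=0: -13≤2, i=0, swap(0,0) ⇒ -13 -9 5 -1 1 -2 -10 -3 0 2
j=1: -9≤2, i=1, swap(1,1) ⇒ -13 -9 5 -1 1 -2 -10 -3 0 2
j=2: 5>2, skip
j=3: -1≤2, i=2, swap(2,3) ⇒ -13 -9 -1 5 1 -2 -10 -3 0 2
j=4: 1≤2, i=3, swap(3,4) ⇒ -13 -9 -1 1 5 -2 -10 -3 0 2
j=5: -2≤2, i=4, swap(4,5) ⇒ -13 -9 -1 1 -2 5 -10 -3 0 2
j=6: -10≤2, i=5, swap(5,6) ⇒ -13 -9 -1 1 -2 -10 5 -3 0 2
j=7: -3≤2, i=6, swap(6,7) ⇒ -13 -9 -1 1 -2 -10 -3 5 0 2
(after j=7) A = -13 -9 -1 1 -2 -10 -3 5 0 2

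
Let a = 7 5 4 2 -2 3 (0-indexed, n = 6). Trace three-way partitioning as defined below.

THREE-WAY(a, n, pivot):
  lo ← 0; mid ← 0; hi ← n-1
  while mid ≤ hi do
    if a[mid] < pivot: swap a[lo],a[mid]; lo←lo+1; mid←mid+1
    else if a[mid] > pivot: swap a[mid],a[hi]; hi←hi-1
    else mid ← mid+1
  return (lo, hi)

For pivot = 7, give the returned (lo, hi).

pivot = 7; lo=0, mid=0, hi=5
a[mid]=7=7: mid=1
a[mid]=5<7: swap a[0],a[1]; lo=1,mid=2 → 5 7 4 2 -2 3
a[mid]=4<7: swap a[1],a[2]; lo=2,mid=3 → 5 4 7 2 -2 3
a[mid]=2<7: swap a[2],a[3]; lo=3,mid=4 → 5 4 2 7 -2 3
a[mid]=-2<7: swap a[3],a[4]; lo=4,mid=5 → 5 4 2 -2 7 3
a[mid]=3<7: swap a[4],a[5]; lo=5,mid=6 → 5 4 2 -2 3 7
end: lo=5, hi=5; a = 5 4 2 -2 3 7

(5, 5)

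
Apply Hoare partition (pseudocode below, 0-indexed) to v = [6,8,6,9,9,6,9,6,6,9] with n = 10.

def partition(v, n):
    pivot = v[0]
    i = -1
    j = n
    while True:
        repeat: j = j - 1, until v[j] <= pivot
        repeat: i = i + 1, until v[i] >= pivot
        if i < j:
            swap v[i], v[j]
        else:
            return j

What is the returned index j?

pivot=6
j stops at 8 (6), i stops at 0 (6); swap ⇒ [6,8,6,9,9,6,9,6,6,9]
j stops at 7 (6), i stops at 1 (8); swap ⇒ [6,6,6,9,9,6,9,8,6,9]
j stops at 5 (6), i stops at 2 (6); swap ⇒ [6,6,6,9,9,6,9,8,6,9]
j stops at 2, i stops at 3; i≥j ⇒ return 2. v=[6,6,6,9,9,6,9,8,6,9]

2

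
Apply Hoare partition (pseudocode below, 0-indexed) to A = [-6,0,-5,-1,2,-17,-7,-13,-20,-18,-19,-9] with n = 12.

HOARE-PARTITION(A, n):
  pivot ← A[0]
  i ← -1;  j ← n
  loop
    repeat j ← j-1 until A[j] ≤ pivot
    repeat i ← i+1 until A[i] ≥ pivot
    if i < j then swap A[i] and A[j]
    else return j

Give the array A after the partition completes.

pivot=-6
j stops at 11 (-9), i stops at 0 (-6); swap ⇒ [-9,0,-5,-1,2,-17,-7,-13,-20,-18,-19,-6]
j stops at 10 (-19), i stops at 1 (0); swap ⇒ [-9,-19,-5,-1,2,-17,-7,-13,-20,-18,0,-6]
j stops at 9 (-18), i stops at 2 (-5); swap ⇒ [-9,-19,-18,-1,2,-17,-7,-13,-20,-5,0,-6]
j stops at 8 (-20), i stops at 3 (-1); swap ⇒ [-9,-19,-18,-20,2,-17,-7,-13,-1,-5,0,-6]
j stops at 7 (-13), i stops at 4 (2); swap ⇒ [-9,-19,-18,-20,-13,-17,-7,2,-1,-5,0,-6]
j stops at 6, i stops at 7; i≥j ⇒ return 6. A=[-9,-19,-18,-20,-13,-17,-7,2,-1,-5,0,-6]

[-9,-19,-18,-20,-13,-17,-7,2,-1,-5,0,-6]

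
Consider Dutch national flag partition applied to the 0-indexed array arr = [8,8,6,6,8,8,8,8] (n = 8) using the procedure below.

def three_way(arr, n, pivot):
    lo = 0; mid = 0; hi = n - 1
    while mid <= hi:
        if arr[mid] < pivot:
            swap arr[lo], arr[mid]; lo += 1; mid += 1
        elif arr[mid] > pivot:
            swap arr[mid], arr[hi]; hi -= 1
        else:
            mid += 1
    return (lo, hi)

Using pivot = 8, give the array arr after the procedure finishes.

pivot = 8; lo=0, mid=0, hi=7
arr[mid]=8=8: mid=1
arr[mid]=8=8: mid=2
arr[mid]=6<8: swap arr[0],arr[2]; lo=1,mid=3 → [6,8,8,6,8,8,8,8]
arr[mid]=6<8: swap arr[1],arr[3]; lo=2,mid=4 → [6,6,8,8,8,8,8,8]
arr[mid]=8=8: mid=5
arr[mid]=8=8: mid=6
arr[mid]=8=8: mid=7
arr[mid]=8=8: mid=8
end: lo=2, hi=7; arr = [6,6,8,8,8,8,8,8]

[6,6,8,8,8,8,8,8]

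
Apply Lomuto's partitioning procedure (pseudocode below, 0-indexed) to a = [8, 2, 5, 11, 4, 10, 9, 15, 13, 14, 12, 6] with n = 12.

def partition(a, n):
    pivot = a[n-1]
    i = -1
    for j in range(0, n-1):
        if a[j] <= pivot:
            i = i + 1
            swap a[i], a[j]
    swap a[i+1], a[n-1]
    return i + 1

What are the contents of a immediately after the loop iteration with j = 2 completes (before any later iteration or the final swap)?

pivot = a[11] = 6; i = -1
j=0: a[0]=8 > 6 → no swap
j=1: a[1]=2 ≤ 6 → i=0, swap a[0],a[1] → [2, 8, 5, 11, 4, 10, 9, 15, 13, 14, 12, 6]
j=2: a[2]=5 ≤ 6 → i=1, swap a[1],a[2] → [2, 5, 8, 11, 4, 10, 9, 15, 13, 14, 12, 6]
(after j=2) a = [2, 5, 8, 11, 4, 10, 9, 15, 13, 14, 12, 6]

[2, 5, 8, 11, 4, 10, 9, 15, 13, 14, 12, 6]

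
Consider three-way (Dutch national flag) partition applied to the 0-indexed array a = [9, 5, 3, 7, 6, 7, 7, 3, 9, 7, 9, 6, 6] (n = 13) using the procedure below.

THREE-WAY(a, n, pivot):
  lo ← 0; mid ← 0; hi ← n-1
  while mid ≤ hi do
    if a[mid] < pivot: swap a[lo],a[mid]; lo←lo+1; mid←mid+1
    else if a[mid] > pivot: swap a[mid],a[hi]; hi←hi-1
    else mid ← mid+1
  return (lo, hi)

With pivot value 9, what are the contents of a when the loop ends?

pivot = 9; lo=0, mid=0, hi=12
a[mid]=9=9: mid=1
a[mid]=5<9: swap a[0],a[1]; lo=1,mid=2 → [5, 9, 3, 7, 6, 7, 7, 3, 9, 7, 9, 6, 6]
a[mid]=3<9: swap a[1],a[2]; lo=2,mid=3 → [5, 3, 9, 7, 6, 7, 7, 3, 9, 7, 9, 6, 6]
a[mid]=7<9: swap a[2],a[3]; lo=3,mid=4 → [5, 3, 7, 9, 6, 7, 7, 3, 9, 7, 9, 6, 6]
a[mid]=6<9: swap a[3],a[4]; lo=4,mid=5 → [5, 3, 7, 6, 9, 7, 7, 3, 9, 7, 9, 6, 6]
a[mid]=7<9: swap a[4],a[5]; lo=5,mid=6 → [5, 3, 7, 6, 7, 9, 7, 3, 9, 7, 9, 6, 6]
a[mid]=7<9: swap a[5],a[6]; lo=6,mid=7 → [5, 3, 7, 6, 7, 7, 9, 3, 9, 7, 9, 6, 6]
a[mid]=3<9: swap a[6],a[7]; lo=7,mid=8 → [5, 3, 7, 6, 7, 7, 3, 9, 9, 7, 9, 6, 6]
a[mid]=9=9: mid=9
a[mid]=7<9: swap a[7],a[9]; lo=8,mid=10 → [5, 3, 7, 6, 7, 7, 3, 7, 9, 9, 9, 6, 6]
a[mid]=9=9: mid=11
a[mid]=6<9: swap a[8],a[11]; lo=9,mid=12 → [5, 3, 7, 6, 7, 7, 3, 7, 6, 9, 9, 9, 6]
a[mid]=6<9: swap a[9],a[12]; lo=10,mid=13 → [5, 3, 7, 6, 7, 7, 3, 7, 6, 6, 9, 9, 9]
end: lo=10, hi=12; a = [5, 3, 7, 6, 7, 7, 3, 7, 6, 6, 9, 9, 9]

[5, 3, 7, 6, 7, 7, 3, 7, 6, 6, 9, 9, 9]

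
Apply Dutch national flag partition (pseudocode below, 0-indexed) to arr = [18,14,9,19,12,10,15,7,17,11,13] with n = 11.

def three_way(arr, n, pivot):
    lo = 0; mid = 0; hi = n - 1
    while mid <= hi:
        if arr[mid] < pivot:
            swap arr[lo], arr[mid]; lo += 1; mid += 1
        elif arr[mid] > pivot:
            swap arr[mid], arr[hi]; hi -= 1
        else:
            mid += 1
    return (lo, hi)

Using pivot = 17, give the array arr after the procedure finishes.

lo=0 mid=0 hi=10
18>17: swap(0,10), hi=9 ⇒ [13,14,9,19,12,10,15,7,17,11,18]
13<17: swap(0,0), lo=1 mid=1 ⇒ [13,14,9,19,12,10,15,7,17,11,18]
14<17: swap(1,1), lo=2 mid=2 ⇒ [13,14,9,19,12,10,15,7,17,11,18]
9<17: swap(2,2), lo=3 mid=3 ⇒ [13,14,9,19,12,10,15,7,17,11,18]
19>17: swap(3,9), hi=8 ⇒ [13,14,9,11,12,10,15,7,17,19,18]
11<17: swap(3,3), lo=4 mid=4 ⇒ [13,14,9,11,12,10,15,7,17,19,18]
12<17: swap(4,4), lo=5 mid=5 ⇒ [13,14,9,11,12,10,15,7,17,19,18]
10<17: swap(5,5), lo=6 mid=6 ⇒ [13,14,9,11,12,10,15,7,17,19,18]
15<17: swap(6,6), lo=7 mid=7 ⇒ [13,14,9,11,12,10,15,7,17,19,18]
7<17: swap(7,7), lo=8 mid=8 ⇒ [13,14,9,11,12,10,15,7,17,19,18]
17=17: mid=9
done. lo=8 hi=8; arr=[13,14,9,11,12,10,15,7,17,19,18]

[13,14,9,11,12,10,15,7,17,19,18]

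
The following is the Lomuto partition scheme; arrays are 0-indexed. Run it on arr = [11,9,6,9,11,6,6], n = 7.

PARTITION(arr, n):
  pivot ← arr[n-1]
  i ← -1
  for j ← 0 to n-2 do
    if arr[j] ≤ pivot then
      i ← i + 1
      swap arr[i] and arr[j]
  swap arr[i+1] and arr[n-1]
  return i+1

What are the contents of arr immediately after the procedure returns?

[6,6,6,9,11,9,11]

pivot = arr[6] = 6; i = -1
j=0: arr[0]=11 > 6 → no swap
j=1: arr[1]=9 > 6 → no swap
j=2: arr[2]=6 ≤ 6 → i=0, swap arr[0],arr[2] → [6,9,11,9,11,6,6]
j=3: arr[3]=9 > 6 → no swap
j=4: arr[4]=11 > 6 → no swap
j=5: arr[5]=6 ≤ 6 → i=1, swap arr[1],arr[5] → [6,6,11,9,11,9,6]
final swap arr[2],arr[6] → [6,6,6,9,11,9,11]; return 2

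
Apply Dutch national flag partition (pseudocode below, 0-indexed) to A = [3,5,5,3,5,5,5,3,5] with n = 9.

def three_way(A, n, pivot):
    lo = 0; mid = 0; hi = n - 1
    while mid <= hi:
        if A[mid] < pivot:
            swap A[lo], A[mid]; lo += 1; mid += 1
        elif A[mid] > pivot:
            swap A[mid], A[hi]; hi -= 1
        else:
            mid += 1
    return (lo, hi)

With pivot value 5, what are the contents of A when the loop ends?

[3,3,3,5,5,5,5,5,5]

lo=0 mid=0 hi=8
3<5: swap(0,0), lo=1 mid=1 ⇒ [3,5,5,3,5,5,5,3,5]
5=5: mid=2
5=5: mid=3
3<5: swap(1,3), lo=2 mid=4 ⇒ [3,3,5,5,5,5,5,3,5]
5=5: mid=5
5=5: mid=6
5=5: mid=7
3<5: swap(2,7), lo=3 mid=8 ⇒ [3,3,3,5,5,5,5,5,5]
5=5: mid=9
done. lo=3 hi=8; A=[3,3,3,5,5,5,5,5,5]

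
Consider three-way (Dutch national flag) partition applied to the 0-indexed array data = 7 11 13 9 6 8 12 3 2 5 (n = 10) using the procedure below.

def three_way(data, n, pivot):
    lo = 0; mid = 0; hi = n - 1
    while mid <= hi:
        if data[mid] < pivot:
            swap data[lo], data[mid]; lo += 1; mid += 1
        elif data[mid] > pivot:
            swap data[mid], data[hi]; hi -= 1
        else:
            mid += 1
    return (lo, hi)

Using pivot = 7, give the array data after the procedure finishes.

pivot = 7; lo=0, mid=0, hi=9
data[mid]=7=7: mid=1
data[mid]=11>7: swap data[1],data[9]; hi=8 → 7 5 13 9 6 8 12 3 2 11
data[mid]=5<7: swap data[0],data[1]; lo=1,mid=2 → 5 7 13 9 6 8 12 3 2 11
data[mid]=13>7: swap data[2],data[8]; hi=7 → 5 7 2 9 6 8 12 3 13 11
data[mid]=2<7: swap data[1],data[2]; lo=2,mid=3 → 5 2 7 9 6 8 12 3 13 11
data[mid]=9>7: swap data[3],data[7]; hi=6 → 5 2 7 3 6 8 12 9 13 11
data[mid]=3<7: swap data[2],data[3]; lo=3,mid=4 → 5 2 3 7 6 8 12 9 13 11
data[mid]=6<7: swap data[3],data[4]; lo=4,mid=5 → 5 2 3 6 7 8 12 9 13 11
data[mid]=8>7: swap data[5],data[6]; hi=5 → 5 2 3 6 7 12 8 9 13 11
data[mid]=12>7: swap data[5],data[5]; hi=4 → 5 2 3 6 7 12 8 9 13 11
end: lo=4, hi=4; data = 5 2 3 6 7 12 8 9 13 11

5 2 3 6 7 12 8 9 13 11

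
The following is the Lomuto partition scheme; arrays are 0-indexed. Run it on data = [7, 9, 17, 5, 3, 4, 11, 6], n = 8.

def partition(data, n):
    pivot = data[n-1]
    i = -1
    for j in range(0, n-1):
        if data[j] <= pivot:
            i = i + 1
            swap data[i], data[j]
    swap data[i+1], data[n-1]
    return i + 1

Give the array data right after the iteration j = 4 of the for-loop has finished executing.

[5, 3, 17, 7, 9, 4, 11, 6]

pivot = data[7] = 6; i = -1
j=0: data[0]=7 > 6 → no swap
j=1: data[1]=9 > 6 → no swap
j=2: data[2]=17 > 6 → no swap
j=3: data[3]=5 ≤ 6 → i=0, swap data[0],data[3] → [5, 9, 17, 7, 3, 4, 11, 6]
j=4: data[4]=3 ≤ 6 → i=1, swap data[1],data[4] → [5, 3, 17, 7, 9, 4, 11, 6]
(after j=4) data = [5, 3, 17, 7, 9, 4, 11, 6]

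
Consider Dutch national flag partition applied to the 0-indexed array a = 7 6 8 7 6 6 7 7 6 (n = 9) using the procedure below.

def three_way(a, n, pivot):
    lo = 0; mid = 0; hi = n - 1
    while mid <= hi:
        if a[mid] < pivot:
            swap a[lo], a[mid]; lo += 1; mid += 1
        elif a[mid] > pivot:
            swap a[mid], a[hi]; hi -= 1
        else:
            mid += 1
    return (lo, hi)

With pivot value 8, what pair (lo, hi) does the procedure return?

pivot = 8; lo=0, mid=0, hi=8
a[mid]=7<8: swap a[0],a[0]; lo=1,mid=1 → 7 6 8 7 6 6 7 7 6
a[mid]=6<8: swap a[1],a[1]; lo=2,mid=2 → 7 6 8 7 6 6 7 7 6
a[mid]=8=8: mid=3
a[mid]=7<8: swap a[2],a[3]; lo=3,mid=4 → 7 6 7 8 6 6 7 7 6
a[mid]=6<8: swap a[3],a[4]; lo=4,mid=5 → 7 6 7 6 8 6 7 7 6
a[mid]=6<8: swap a[4],a[5]; lo=5,mid=6 → 7 6 7 6 6 8 7 7 6
a[mid]=7<8: swap a[5],a[6]; lo=6,mid=7 → 7 6 7 6 6 7 8 7 6
a[mid]=7<8: swap a[6],a[7]; lo=7,mid=8 → 7 6 7 6 6 7 7 8 6
a[mid]=6<8: swap a[7],a[8]; lo=8,mid=9 → 7 6 7 6 6 7 7 6 8
end: lo=8, hi=8; a = 7 6 7 6 6 7 7 6 8

(8, 8)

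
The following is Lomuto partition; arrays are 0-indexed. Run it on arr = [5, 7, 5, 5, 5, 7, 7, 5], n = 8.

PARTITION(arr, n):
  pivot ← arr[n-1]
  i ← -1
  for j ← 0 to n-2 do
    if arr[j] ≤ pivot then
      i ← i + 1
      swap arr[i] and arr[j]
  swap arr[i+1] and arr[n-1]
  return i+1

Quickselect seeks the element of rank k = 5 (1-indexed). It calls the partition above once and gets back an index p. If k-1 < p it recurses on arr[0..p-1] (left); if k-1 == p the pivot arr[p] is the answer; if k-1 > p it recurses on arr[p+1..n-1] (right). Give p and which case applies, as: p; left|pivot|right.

4; pivot

pivot = arr[7] = 5; i = -1
j=0: arr[0]=5 ≤ 5 → i=0, swap arr[0],arr[0] (no change) → [5, 7, 5, 5, 5, 7, 7, 5]
j=1: arr[1]=7 > 5 → no swap
j=2: arr[2]=5 ≤ 5 → i=1, swap arr[1],arr[2] → [5, 5, 7, 5, 5, 7, 7, 5]
j=3: arr[3]=5 ≤ 5 → i=2, swap arr[2],arr[3] → [5, 5, 5, 7, 5, 7, 7, 5]
j=4: arr[4]=5 ≤ 5 → i=3, swap arr[3],arr[4] → [5, 5, 5, 5, 7, 7, 7, 5]
j=5: arr[5]=7 > 5 → no swap
j=6: arr[6]=7 > 5 → no swap
final swap arr[4],arr[7] → [5, 5, 5, 5, 5, 7, 7, 7]; return 4
p = 4; k-1 = 4 == 4 ⇒ pivot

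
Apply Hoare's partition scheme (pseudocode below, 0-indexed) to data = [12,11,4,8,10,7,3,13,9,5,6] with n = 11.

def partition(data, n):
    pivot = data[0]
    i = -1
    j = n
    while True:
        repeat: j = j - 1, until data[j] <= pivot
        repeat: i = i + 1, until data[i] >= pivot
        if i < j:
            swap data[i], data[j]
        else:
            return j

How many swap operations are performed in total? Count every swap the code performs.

2

pivot = data[0] = 12; i = -1, j = 11
j→10 (data[10]=6≤12), i→0 (data[0]=12≥12); i<j, swap → [6,11,4,8,10,7,3,13,9,5,12]
j→9 (data[9]=5≤12), i→7 (data[7]=13≥12); i<j, swap → [6,11,4,8,10,7,3,5,9,13,12]
j→8, i→9; i≥j, return j=8. data = [6,11,4,8,10,7,3,5,9,13,12]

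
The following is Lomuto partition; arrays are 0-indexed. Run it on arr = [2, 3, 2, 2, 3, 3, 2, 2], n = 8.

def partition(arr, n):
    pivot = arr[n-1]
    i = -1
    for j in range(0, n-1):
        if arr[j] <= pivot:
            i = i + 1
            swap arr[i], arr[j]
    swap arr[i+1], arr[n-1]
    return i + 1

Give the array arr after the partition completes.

pivot = arr[7] = 2; i = -1
j=0: arr[0]=2 ≤ 2 → i=0, swap arr[0],arr[0] (no change) → [2, 3, 2, 2, 3, 3, 2, 2]
j=1: arr[1]=3 > 2 → no swap
j=2: arr[2]=2 ≤ 2 → i=1, swap arr[1],arr[2] → [2, 2, 3, 2, 3, 3, 2, 2]
j=3: arr[3]=2 ≤ 2 → i=2, swap arr[2],arr[3] → [2, 2, 2, 3, 3, 3, 2, 2]
j=4: arr[4]=3 > 2 → no swap
j=5: arr[5]=3 > 2 → no swap
j=6: arr[6]=2 ≤ 2 → i=3, swap arr[3],arr[6] → [2, 2, 2, 2, 3, 3, 3, 2]
final swap arr[4],arr[7] → [2, 2, 2, 2, 2, 3, 3, 3]; return 4

[2, 2, 2, 2, 2, 3, 3, 3]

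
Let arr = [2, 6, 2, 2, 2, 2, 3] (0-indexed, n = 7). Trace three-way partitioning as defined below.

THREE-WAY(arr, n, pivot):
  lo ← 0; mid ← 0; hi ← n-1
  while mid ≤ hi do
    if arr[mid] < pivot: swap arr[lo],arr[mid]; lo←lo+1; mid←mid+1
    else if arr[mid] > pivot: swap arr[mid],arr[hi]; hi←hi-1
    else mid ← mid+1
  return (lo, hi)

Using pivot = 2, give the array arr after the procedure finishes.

lo=0 mid=0 hi=6
2=2: mid=1
6>2: swap(1,6), hi=5 ⇒ [2, 3, 2, 2, 2, 2, 6]
3>2: swap(1,5), hi=4 ⇒ [2, 2, 2, 2, 2, 3, 6]
2=2: mid=2
2=2: mid=3
2=2: mid=4
2=2: mid=5
done. lo=0 hi=4; arr=[2, 2, 2, 2, 2, 3, 6]

[2, 2, 2, 2, 2, 3, 6]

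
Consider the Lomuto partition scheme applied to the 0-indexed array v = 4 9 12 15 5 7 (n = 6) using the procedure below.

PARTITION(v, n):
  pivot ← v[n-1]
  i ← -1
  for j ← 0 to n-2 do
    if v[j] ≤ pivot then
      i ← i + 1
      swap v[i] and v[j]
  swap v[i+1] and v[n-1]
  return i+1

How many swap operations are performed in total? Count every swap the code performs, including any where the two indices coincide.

pivot=7, i=-1
j=0: 4≤7, i=0, swap(0,0) ⇒ 4 9 12 15 5 7
j=1: 9>7, skip
j=2: 12>7, skip
j=3: 15>7, skip
j=4: 5≤7, i=1, swap(1,4) ⇒ 4 5 12 15 9 7
swap(2,5) ⇒ 4 5 7 15 9 12; return 2

3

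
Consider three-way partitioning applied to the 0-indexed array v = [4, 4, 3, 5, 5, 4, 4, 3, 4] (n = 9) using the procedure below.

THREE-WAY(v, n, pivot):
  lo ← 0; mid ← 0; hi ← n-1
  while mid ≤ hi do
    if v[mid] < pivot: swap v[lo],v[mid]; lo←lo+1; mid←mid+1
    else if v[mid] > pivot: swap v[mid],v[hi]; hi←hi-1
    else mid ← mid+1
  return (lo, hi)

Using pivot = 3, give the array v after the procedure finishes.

[3, 3, 5, 5, 4, 4, 4, 4, 4]

pivot = 3; lo=0, mid=0, hi=8
v[mid]=4>3: swap v[0],v[8]; hi=7 → [4, 4, 3, 5, 5, 4, 4, 3, 4]
v[mid]=4>3: swap v[0],v[7]; hi=6 → [3, 4, 3, 5, 5, 4, 4, 4, 4]
v[mid]=3=3: mid=1
v[mid]=4>3: swap v[1],v[6]; hi=5 → [3, 4, 3, 5, 5, 4, 4, 4, 4]
v[mid]=4>3: swap v[1],v[5]; hi=4 → [3, 4, 3, 5, 5, 4, 4, 4, 4]
v[mid]=4>3: swap v[1],v[4]; hi=3 → [3, 5, 3, 5, 4, 4, 4, 4, 4]
v[mid]=5>3: swap v[1],v[3]; hi=2 → [3, 5, 3, 5, 4, 4, 4, 4, 4]
v[mid]=5>3: swap v[1],v[2]; hi=1 → [3, 3, 5, 5, 4, 4, 4, 4, 4]
v[mid]=3=3: mid=2
end: lo=0, hi=1; v = [3, 3, 5, 5, 4, 4, 4, 4, 4]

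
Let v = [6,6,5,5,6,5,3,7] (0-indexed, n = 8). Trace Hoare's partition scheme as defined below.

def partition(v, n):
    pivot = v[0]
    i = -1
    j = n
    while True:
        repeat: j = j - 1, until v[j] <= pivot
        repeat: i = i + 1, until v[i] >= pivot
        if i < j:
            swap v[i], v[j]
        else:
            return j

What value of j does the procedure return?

pivot = v[0] = 6; i = -1, j = 8
j→6 (v[6]=3≤6), i→0 (v[0]=6≥6); i<j, swap → [3,6,5,5,6,5,6,7]
j→5 (v[5]=5≤6), i→1 (v[1]=6≥6); i<j, swap → [3,5,5,5,6,6,6,7]
j→4, i→4; i≥j, return j=4. v = [3,5,5,5,6,6,6,7]

4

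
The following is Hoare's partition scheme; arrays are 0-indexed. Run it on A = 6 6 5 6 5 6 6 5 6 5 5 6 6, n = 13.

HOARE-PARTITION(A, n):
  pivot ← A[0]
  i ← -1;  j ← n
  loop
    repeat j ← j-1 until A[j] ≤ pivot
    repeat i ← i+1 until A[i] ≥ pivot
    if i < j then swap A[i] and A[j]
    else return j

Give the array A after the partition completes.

6 6 5 5 5 5 6 5 6 6 6 6 6

pivot=6
j stops at 12 (6), i stops at 0 (6); swap ⇒ 6 6 5 6 5 6 6 5 6 5 5 6 6
j stops at 11 (6), i stops at 1 (6); swap ⇒ 6 6 5 6 5 6 6 5 6 5 5 6 6
j stops at 10 (5), i stops at 3 (6); swap ⇒ 6 6 5 5 5 6 6 5 6 5 6 6 6
j stops at 9 (5), i stops at 5 (6); swap ⇒ 6 6 5 5 5 5 6 5 6 6 6 6 6
j stops at 8 (6), i stops at 6 (6); swap ⇒ 6 6 5 5 5 5 6 5 6 6 6 6 6
j stops at 7, i stops at 8; i≥j ⇒ return 7. A=6 6 5 5 5 5 6 5 6 6 6 6 6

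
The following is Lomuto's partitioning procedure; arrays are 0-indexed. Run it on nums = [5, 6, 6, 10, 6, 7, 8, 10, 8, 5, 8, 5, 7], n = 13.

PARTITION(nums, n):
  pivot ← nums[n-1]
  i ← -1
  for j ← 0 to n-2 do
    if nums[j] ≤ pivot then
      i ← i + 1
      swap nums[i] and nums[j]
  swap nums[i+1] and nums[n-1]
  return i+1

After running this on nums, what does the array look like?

pivot=7, i=-1
j=0: 5≤7, i=0, swap(0,0) ⇒ [5, 6, 6, 10, 6, 7, 8, 10, 8, 5, 8, 5, 7]
j=1: 6≤7, i=1, swap(1,1) ⇒ [5, 6, 6, 10, 6, 7, 8, 10, 8, 5, 8, 5, 7]
j=2: 6≤7, i=2, swap(2,2) ⇒ [5, 6, 6, 10, 6, 7, 8, 10, 8, 5, 8, 5, 7]
j=3: 10>7, skip
j=4: 6≤7, i=3, swap(3,4) ⇒ [5, 6, 6, 6, 10, 7, 8, 10, 8, 5, 8, 5, 7]
j=5: 7≤7, i=4, swap(4,5) ⇒ [5, 6, 6, 6, 7, 10, 8, 10, 8, 5, 8, 5, 7]
j=6: 8>7, skip
j=7: 10>7, skip
j=8: 8>7, skip
j=9: 5≤7, i=5, swap(5,9) ⇒ [5, 6, 6, 6, 7, 5, 8, 10, 8, 10, 8, 5, 7]
j=10: 8>7, skip
j=11: 5≤7, i=6, swap(6,11) ⇒ [5, 6, 6, 6, 7, 5, 5, 10, 8, 10, 8, 8, 7]
swap(7,12) ⇒ [5, 6, 6, 6, 7, 5, 5, 7, 8, 10, 8, 8, 10]; return 7

[5, 6, 6, 6, 7, 5, 5, 7, 8, 10, 8, 8, 10]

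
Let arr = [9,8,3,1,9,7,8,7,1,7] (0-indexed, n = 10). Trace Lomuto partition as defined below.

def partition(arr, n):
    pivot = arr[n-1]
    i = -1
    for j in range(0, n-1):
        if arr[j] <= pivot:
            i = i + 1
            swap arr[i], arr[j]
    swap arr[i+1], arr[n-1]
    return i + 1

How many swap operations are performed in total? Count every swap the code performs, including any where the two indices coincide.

6

pivot = arr[9] = 7; i = -1
j=0: arr[0]=9 > 7 → no swap
j=1: arr[1]=8 > 7 → no swap
j=2: arr[2]=3 ≤ 7 → i=0, swap arr[0],arr[2] → [3,8,9,1,9,7,8,7,1,7]
j=3: arr[3]=1 ≤ 7 → i=1, swap arr[1],arr[3] → [3,1,9,8,9,7,8,7,1,7]
j=4: arr[4]=9 > 7 → no swap
j=5: arr[5]=7 ≤ 7 → i=2, swap arr[2],arr[5] → [3,1,7,8,9,9,8,7,1,7]
j=6: arr[6]=8 > 7 → no swap
j=7: arr[7]=7 ≤ 7 → i=3, swap arr[3],arr[7] → [3,1,7,7,9,9,8,8,1,7]
j=8: arr[8]=1 ≤ 7 → i=4, swap arr[4],arr[8] → [3,1,7,7,1,9,8,8,9,7]
final swap arr[5],arr[9] → [3,1,7,7,1,7,8,8,9,9]; return 5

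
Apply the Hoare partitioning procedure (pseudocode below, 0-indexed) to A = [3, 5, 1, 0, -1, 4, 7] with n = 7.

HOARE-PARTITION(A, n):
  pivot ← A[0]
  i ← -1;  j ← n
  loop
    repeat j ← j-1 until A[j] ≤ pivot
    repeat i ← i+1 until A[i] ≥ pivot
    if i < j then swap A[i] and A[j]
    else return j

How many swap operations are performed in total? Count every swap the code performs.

2

pivot = A[0] = 3; i = -1, j = 7
j→4 (A[4]=-1≤3), i→0 (A[0]=3≥3); i<j, swap → [-1, 5, 1, 0, 3, 4, 7]
j→3 (A[3]=0≤3), i→1 (A[1]=5≥3); i<j, swap → [-1, 0, 1, 5, 3, 4, 7]
j→2, i→3; i≥j, return j=2. A = [-1, 0, 1, 5, 3, 4, 7]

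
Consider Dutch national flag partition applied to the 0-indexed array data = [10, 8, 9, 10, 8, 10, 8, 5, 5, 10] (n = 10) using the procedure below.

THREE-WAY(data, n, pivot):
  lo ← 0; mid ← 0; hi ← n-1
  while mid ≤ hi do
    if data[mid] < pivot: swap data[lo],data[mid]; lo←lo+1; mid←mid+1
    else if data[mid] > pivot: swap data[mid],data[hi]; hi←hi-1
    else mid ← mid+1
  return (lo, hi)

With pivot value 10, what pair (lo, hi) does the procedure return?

(6, 9)

pivot = 10; lo=0, mid=0, hi=9
data[mid]=10=10: mid=1
data[mid]=8<10: swap data[0],data[1]; lo=1,mid=2 → [8, 10, 9, 10, 8, 10, 8, 5, 5, 10]
data[mid]=9<10: swap data[1],data[2]; lo=2,mid=3 → [8, 9, 10, 10, 8, 10, 8, 5, 5, 10]
data[mid]=10=10: mid=4
data[mid]=8<10: swap data[2],data[4]; lo=3,mid=5 → [8, 9, 8, 10, 10, 10, 8, 5, 5, 10]
data[mid]=10=10: mid=6
data[mid]=8<10: swap data[3],data[6]; lo=4,mid=7 → [8, 9, 8, 8, 10, 10, 10, 5, 5, 10]
data[mid]=5<10: swap data[4],data[7]; lo=5,mid=8 → [8, 9, 8, 8, 5, 10, 10, 10, 5, 10]
data[mid]=5<10: swap data[5],data[8]; lo=6,mid=9 → [8, 9, 8, 8, 5, 5, 10, 10, 10, 10]
data[mid]=10=10: mid=10
end: lo=6, hi=9; data = [8, 9, 8, 8, 5, 5, 10, 10, 10, 10]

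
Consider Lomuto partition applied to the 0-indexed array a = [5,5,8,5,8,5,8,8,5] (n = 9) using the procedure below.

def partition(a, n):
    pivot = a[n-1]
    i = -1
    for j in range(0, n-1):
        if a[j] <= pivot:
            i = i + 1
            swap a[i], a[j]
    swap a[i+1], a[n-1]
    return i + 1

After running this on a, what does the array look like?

[5,5,5,5,5,8,8,8,8]

pivot=5, i=-1
j=0: 5≤5, i=0, swap(0,0) ⇒ [5,5,8,5,8,5,8,8,5]
j=1: 5≤5, i=1, swap(1,1) ⇒ [5,5,8,5,8,5,8,8,5]
j=2: 8>5, skip
j=3: 5≤5, i=2, swap(2,3) ⇒ [5,5,5,8,8,5,8,8,5]
j=4: 8>5, skip
j=5: 5≤5, i=3, swap(3,5) ⇒ [5,5,5,5,8,8,8,8,5]
j=6: 8>5, skip
j=7: 8>5, skip
swap(4,8) ⇒ [5,5,5,5,5,8,8,8,8]; return 4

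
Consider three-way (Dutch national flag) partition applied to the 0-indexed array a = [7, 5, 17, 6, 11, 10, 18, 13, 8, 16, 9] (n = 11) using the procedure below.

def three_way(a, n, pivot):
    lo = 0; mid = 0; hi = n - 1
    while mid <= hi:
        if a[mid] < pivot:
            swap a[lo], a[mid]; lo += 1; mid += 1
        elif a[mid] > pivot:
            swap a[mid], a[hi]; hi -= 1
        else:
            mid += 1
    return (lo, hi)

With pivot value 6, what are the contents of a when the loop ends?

[5, 6, 17, 11, 10, 18, 13, 8, 16, 9, 7]

pivot = 6; lo=0, mid=0, hi=10
a[mid]=7>6: swap a[0],a[10]; hi=9 → [9, 5, 17, 6, 11, 10, 18, 13, 8, 16, 7]
a[mid]=9>6: swap a[0],a[9]; hi=8 → [16, 5, 17, 6, 11, 10, 18, 13, 8, 9, 7]
a[mid]=16>6: swap a[0],a[8]; hi=7 → [8, 5, 17, 6, 11, 10, 18, 13, 16, 9, 7]
a[mid]=8>6: swap a[0],a[7]; hi=6 → [13, 5, 17, 6, 11, 10, 18, 8, 16, 9, 7]
a[mid]=13>6: swap a[0],a[6]; hi=5 → [18, 5, 17, 6, 11, 10, 13, 8, 16, 9, 7]
a[mid]=18>6: swap a[0],a[5]; hi=4 → [10, 5, 17, 6, 11, 18, 13, 8, 16, 9, 7]
a[mid]=10>6: swap a[0],a[4]; hi=3 → [11, 5, 17, 6, 10, 18, 13, 8, 16, 9, 7]
a[mid]=11>6: swap a[0],a[3]; hi=2 → [6, 5, 17, 11, 10, 18, 13, 8, 16, 9, 7]
a[mid]=6=6: mid=1
a[mid]=5<6: swap a[0],a[1]; lo=1,mid=2 → [5, 6, 17, 11, 10, 18, 13, 8, 16, 9, 7]
a[mid]=17>6: swap a[2],a[2]; hi=1 → [5, 6, 17, 11, 10, 18, 13, 8, 16, 9, 7]
end: lo=1, hi=1; a = [5, 6, 17, 11, 10, 18, 13, 8, 16, 9, 7]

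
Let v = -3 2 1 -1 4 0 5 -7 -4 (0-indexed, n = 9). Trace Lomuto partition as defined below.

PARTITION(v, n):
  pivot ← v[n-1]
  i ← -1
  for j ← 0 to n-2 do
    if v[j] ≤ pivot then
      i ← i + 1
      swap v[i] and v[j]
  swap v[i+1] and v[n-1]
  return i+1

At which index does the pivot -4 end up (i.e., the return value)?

1

pivot = v[8] = -4; i = -1
j=0: v[0]=-3 > -4 → no swap
j=1: v[1]=2 > -4 → no swap
j=2: v[2]=1 > -4 → no swap
j=3: v[3]=-1 > -4 → no swap
j=4: v[4]=4 > -4 → no swap
j=5: v[5]=0 > -4 → no swap
j=6: v[6]=5 > -4 → no swap
j=7: v[7]=-7 ≤ -4 → i=0, swap v[0],v[7] → -7 2 1 -1 4 0 5 -3 -4
final swap v[1],v[8] → -7 -4 1 -1 4 0 5 -3 2; return 1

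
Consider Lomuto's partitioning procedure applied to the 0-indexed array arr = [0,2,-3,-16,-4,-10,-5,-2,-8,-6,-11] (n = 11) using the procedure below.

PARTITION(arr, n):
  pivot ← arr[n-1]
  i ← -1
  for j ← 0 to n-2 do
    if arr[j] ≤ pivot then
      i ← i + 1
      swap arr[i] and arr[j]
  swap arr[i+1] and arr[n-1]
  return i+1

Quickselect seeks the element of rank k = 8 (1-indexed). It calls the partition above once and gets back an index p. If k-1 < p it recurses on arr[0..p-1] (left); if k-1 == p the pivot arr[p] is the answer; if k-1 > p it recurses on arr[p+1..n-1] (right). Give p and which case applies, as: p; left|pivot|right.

1; right

pivot=-11, i=-1
j=0: 0>-11, skip
j=1: 2>-11, skip
j=2: -3>-11, skip
j=3: -16≤-11, i=0, swap(0,3) ⇒ [-16,2,-3,0,-4,-10,-5,-2,-8,-6,-11]
j=4: -4>-11, skip
j=5: -10>-11, skip
j=6: -5>-11, skip
j=7: -2>-11, skip
j=8: -8>-11, skip
j=9: -6>-11, skip
swap(1,10) ⇒ [-16,-11,-3,0,-4,-10,-5,-2,-8,-6,2]; return 1
p = 1; k-1 = 7 > 1 ⇒ right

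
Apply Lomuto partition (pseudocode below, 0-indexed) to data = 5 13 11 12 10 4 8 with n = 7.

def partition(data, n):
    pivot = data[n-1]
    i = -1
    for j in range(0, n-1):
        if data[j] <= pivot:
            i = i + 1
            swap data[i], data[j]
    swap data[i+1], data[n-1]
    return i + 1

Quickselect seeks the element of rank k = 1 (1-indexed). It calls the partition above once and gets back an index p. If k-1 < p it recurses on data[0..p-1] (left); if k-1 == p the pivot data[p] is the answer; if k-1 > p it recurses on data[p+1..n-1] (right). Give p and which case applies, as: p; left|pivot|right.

2; left

pivot=8, i=-1
j=0: 5≤8, i=0, swap(0,0) ⇒ 5 13 11 12 10 4 8
j=1: 13>8, skip
j=2: 11>8, skip
j=3: 12>8, skip
j=4: 10>8, skip
j=5: 4≤8, i=1, swap(1,5) ⇒ 5 4 11 12 10 13 8
swap(2,6) ⇒ 5 4 8 12 10 13 11; return 2
p = 2; k-1 = 0 < 2 ⇒ left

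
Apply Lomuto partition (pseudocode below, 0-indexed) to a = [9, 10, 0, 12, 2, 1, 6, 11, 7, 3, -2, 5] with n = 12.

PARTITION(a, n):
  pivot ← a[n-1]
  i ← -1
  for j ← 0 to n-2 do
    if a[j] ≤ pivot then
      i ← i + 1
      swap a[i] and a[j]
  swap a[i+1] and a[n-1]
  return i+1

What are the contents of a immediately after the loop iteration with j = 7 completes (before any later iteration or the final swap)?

pivot = a[11] = 5; i = -1
j=0: a[0]=9 > 5 → no swap
j=1: a[1]=10 > 5 → no swap
j=2: a[2]=0 ≤ 5 → i=0, swap a[0],a[2] → [0, 10, 9, 12, 2, 1, 6, 11, 7, 3, -2, 5]
j=3: a[3]=12 > 5 → no swap
j=4: a[4]=2 ≤ 5 → i=1, swap a[1],a[4] → [0, 2, 9, 12, 10, 1, 6, 11, 7, 3, -2, 5]
j=5: a[5]=1 ≤ 5 → i=2, swap a[2],a[5] → [0, 2, 1, 12, 10, 9, 6, 11, 7, 3, -2, 5]
j=6: a[6]=6 > 5 → no swap
j=7: a[7]=11 > 5 → no swap
(after j=7) a = [0, 2, 1, 12, 10, 9, 6, 11, 7, 3, -2, 5]

[0, 2, 1, 12, 10, 9, 6, 11, 7, 3, -2, 5]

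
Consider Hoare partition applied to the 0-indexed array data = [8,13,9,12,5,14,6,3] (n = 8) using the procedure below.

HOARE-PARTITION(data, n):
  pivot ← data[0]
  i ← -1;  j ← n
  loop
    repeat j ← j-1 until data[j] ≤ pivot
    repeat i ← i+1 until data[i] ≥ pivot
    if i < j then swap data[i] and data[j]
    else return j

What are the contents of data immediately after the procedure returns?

pivot=8
j stops at 7 (3), i stops at 0 (8); swap ⇒ [3,13,9,12,5,14,6,8]
j stops at 6 (6), i stops at 1 (13); swap ⇒ [3,6,9,12,5,14,13,8]
j stops at 4 (5), i stops at 2 (9); swap ⇒ [3,6,5,12,9,14,13,8]
j stops at 2, i stops at 3; i≥j ⇒ return 2. data=[3,6,5,12,9,14,13,8]

[3,6,5,12,9,14,13,8]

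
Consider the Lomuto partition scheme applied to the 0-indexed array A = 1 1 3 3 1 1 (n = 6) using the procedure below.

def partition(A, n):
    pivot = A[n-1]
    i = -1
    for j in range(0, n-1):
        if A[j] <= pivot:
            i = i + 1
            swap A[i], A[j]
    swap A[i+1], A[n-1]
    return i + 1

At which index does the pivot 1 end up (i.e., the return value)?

3

pivot = A[5] = 1; i = -1
j=0: A[0]=1 ≤ 1 → i=0, swap A[0],A[0] (no change) → 1 1 3 3 1 1
j=1: A[1]=1 ≤ 1 → i=1, swap A[1],A[1] (no change) → 1 1 3 3 1 1
j=2: A[2]=3 > 1 → no swap
j=3: A[3]=3 > 1 → no swap
j=4: A[4]=1 ≤ 1 → i=2, swap A[2],A[4] → 1 1 1 3 3 1
final swap A[3],A[5] → 1 1 1 1 3 3; return 3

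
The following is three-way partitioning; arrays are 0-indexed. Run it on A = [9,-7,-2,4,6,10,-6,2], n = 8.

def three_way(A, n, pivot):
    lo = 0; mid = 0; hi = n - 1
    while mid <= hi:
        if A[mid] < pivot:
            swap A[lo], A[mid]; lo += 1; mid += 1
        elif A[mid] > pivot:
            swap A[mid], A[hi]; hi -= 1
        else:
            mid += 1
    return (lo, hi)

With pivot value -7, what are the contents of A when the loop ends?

[-7,-2,4,6,10,-6,2,9]

lo=0 mid=0 hi=7
9>-7: swap(0,7), hi=6 ⇒ [2,-7,-2,4,6,10,-6,9]
2>-7: swap(0,6), hi=5 ⇒ [-6,-7,-2,4,6,10,2,9]
-6>-7: swap(0,5), hi=4 ⇒ [10,-7,-2,4,6,-6,2,9]
10>-7: swap(0,4), hi=3 ⇒ [6,-7,-2,4,10,-6,2,9]
6>-7: swap(0,3), hi=2 ⇒ [4,-7,-2,6,10,-6,2,9]
4>-7: swap(0,2), hi=1 ⇒ [-2,-7,4,6,10,-6,2,9]
-2>-7: swap(0,1), hi=0 ⇒ [-7,-2,4,6,10,-6,2,9]
-7=-7: mid=1
done. lo=0 hi=0; A=[-7,-2,4,6,10,-6,2,9]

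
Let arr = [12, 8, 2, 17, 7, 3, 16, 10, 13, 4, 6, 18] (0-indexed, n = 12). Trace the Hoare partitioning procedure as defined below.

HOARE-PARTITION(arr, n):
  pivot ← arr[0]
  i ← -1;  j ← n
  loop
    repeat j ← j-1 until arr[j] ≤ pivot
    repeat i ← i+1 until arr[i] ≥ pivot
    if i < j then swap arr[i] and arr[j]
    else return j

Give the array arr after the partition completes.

[6, 8, 2, 4, 7, 3, 10, 16, 13, 17, 12, 18]

pivot=12
j stops at 10 (6), i stops at 0 (12); swap ⇒ [6, 8, 2, 17, 7, 3, 16, 10, 13, 4, 12, 18]
j stops at 9 (4), i stops at 3 (17); swap ⇒ [6, 8, 2, 4, 7, 3, 16, 10, 13, 17, 12, 18]
j stops at 7 (10), i stops at 6 (16); swap ⇒ [6, 8, 2, 4, 7, 3, 10, 16, 13, 17, 12, 18]
j stops at 6, i stops at 7; i≥j ⇒ return 6. arr=[6, 8, 2, 4, 7, 3, 10, 16, 13, 17, 12, 18]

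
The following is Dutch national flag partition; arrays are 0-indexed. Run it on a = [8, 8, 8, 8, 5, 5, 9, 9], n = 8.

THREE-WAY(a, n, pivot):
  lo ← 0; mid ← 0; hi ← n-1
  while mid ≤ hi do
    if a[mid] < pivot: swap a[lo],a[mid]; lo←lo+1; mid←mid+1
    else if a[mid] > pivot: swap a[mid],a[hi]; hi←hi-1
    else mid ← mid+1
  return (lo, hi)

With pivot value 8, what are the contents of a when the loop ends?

[5, 5, 8, 8, 8, 8, 9, 9]

pivot = 8; lo=0, mid=0, hi=7
a[mid]=8=8: mid=1
a[mid]=8=8: mid=2
a[mid]=8=8: mid=3
a[mid]=8=8: mid=4
a[mid]=5<8: swap a[0],a[4]; lo=1,mid=5 → [5, 8, 8, 8, 8, 5, 9, 9]
a[mid]=5<8: swap a[1],a[5]; lo=2,mid=6 → [5, 5, 8, 8, 8, 8, 9, 9]
a[mid]=9>8: swap a[6],a[7]; hi=6 → [5, 5, 8, 8, 8, 8, 9, 9]
a[mid]=9>8: swap a[6],a[6]; hi=5 → [5, 5, 8, 8, 8, 8, 9, 9]
end: lo=2, hi=5; a = [5, 5, 8, 8, 8, 8, 9, 9]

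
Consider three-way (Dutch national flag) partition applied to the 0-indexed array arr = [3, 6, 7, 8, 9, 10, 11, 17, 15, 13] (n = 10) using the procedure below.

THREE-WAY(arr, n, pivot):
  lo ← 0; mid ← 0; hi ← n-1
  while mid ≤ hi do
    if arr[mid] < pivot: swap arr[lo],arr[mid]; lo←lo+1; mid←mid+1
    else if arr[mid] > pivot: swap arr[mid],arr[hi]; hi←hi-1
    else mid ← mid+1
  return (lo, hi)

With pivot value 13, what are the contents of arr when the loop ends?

[3, 6, 7, 8, 9, 10, 11, 13, 15, 17]

lo=0 mid=0 hi=9
3<13: swap(0,0), lo=1 mid=1 ⇒ [3, 6, 7, 8, 9, 10, 11, 17, 15, 13]
6<13: swap(1,1), lo=2 mid=2 ⇒ [3, 6, 7, 8, 9, 10, 11, 17, 15, 13]
7<13: swap(2,2), lo=3 mid=3 ⇒ [3, 6, 7, 8, 9, 10, 11, 17, 15, 13]
8<13: swap(3,3), lo=4 mid=4 ⇒ [3, 6, 7, 8, 9, 10, 11, 17, 15, 13]
9<13: swap(4,4), lo=5 mid=5 ⇒ [3, 6, 7, 8, 9, 10, 11, 17, 15, 13]
10<13: swap(5,5), lo=6 mid=6 ⇒ [3, 6, 7, 8, 9, 10, 11, 17, 15, 13]
11<13: swap(6,6), lo=7 mid=7 ⇒ [3, 6, 7, 8, 9, 10, 11, 17, 15, 13]
17>13: swap(7,9), hi=8 ⇒ [3, 6, 7, 8, 9, 10, 11, 13, 15, 17]
13=13: mid=8
15>13: swap(8,8), hi=7 ⇒ [3, 6, 7, 8, 9, 10, 11, 13, 15, 17]
done. lo=7 hi=7; arr=[3, 6, 7, 8, 9, 10, 11, 13, 15, 17]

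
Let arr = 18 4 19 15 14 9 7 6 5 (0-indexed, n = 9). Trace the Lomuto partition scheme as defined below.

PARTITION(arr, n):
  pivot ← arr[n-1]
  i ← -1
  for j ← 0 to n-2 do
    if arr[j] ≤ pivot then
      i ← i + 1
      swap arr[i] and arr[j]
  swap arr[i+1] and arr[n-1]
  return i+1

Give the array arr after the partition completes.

4 5 19 15 14 9 7 6 18

pivot = arr[8] = 5; i = -1
j=0: arr[0]=18 > 5 → no swap
j=1: arr[1]=4 ≤ 5 → i=0, swap arr[0],arr[1] → 4 18 19 15 14 9 7 6 5
j=2: arr[2]=19 > 5 → no swap
j=3: arr[3]=15 > 5 → no swap
j=4: arr[4]=14 > 5 → no swap
j=5: arr[5]=9 > 5 → no swap
j=6: arr[6]=7 > 5 → no swap
j=7: arr[7]=6 > 5 → no swap
final swap arr[1],arr[8] → 4 5 19 15 14 9 7 6 18; return 1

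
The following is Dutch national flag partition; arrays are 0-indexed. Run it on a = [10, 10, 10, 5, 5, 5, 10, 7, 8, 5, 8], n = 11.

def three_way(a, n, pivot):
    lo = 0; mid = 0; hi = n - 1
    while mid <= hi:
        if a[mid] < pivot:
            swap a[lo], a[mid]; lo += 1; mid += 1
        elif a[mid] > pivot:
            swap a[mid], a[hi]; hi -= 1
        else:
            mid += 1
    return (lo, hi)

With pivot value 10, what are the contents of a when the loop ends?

[5, 5, 5, 7, 8, 5, 8, 10, 10, 10, 10]

lo=0 mid=0 hi=10
10=10: mid=1
10=10: mid=2
10=10: mid=3
5<10: swap(0,3), lo=1 mid=4 ⇒ [5, 10, 10, 10, 5, 5, 10, 7, 8, 5, 8]
5<10: swap(1,4), lo=2 mid=5 ⇒ [5, 5, 10, 10, 10, 5, 10, 7, 8, 5, 8]
5<10: swap(2,5), lo=3 mid=6 ⇒ [5, 5, 5, 10, 10, 10, 10, 7, 8, 5, 8]
10=10: mid=7
7<10: swap(3,7), lo=4 mid=8 ⇒ [5, 5, 5, 7, 10, 10, 10, 10, 8, 5, 8]
8<10: swap(4,8), lo=5 mid=9 ⇒ [5, 5, 5, 7, 8, 10, 10, 10, 10, 5, 8]
5<10: swap(5,9), lo=6 mid=10 ⇒ [5, 5, 5, 7, 8, 5, 10, 10, 10, 10, 8]
8<10: swap(6,10), lo=7 mid=11 ⇒ [5, 5, 5, 7, 8, 5, 8, 10, 10, 10, 10]
done. lo=7 hi=10; a=[5, 5, 5, 7, 8, 5, 8, 10, 10, 10, 10]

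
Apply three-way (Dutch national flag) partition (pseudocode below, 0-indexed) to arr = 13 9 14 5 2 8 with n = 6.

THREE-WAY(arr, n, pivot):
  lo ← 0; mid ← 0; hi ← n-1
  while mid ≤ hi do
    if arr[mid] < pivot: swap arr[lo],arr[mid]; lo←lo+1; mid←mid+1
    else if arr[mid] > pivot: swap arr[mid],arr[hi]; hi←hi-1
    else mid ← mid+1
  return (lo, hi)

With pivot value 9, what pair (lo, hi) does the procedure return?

(3, 3)

lo=0 mid=0 hi=5
13>9: swap(0,5), hi=4 ⇒ 8 9 14 5 2 13
8<9: swap(0,0), lo=1 mid=1 ⇒ 8 9 14 5 2 13
9=9: mid=2
14>9: swap(2,4), hi=3 ⇒ 8 9 2 5 14 13
2<9: swap(1,2), lo=2 mid=3 ⇒ 8 2 9 5 14 13
5<9: swap(2,3), lo=3 mid=4 ⇒ 8 2 5 9 14 13
done. lo=3 hi=3; arr=8 2 5 9 14 13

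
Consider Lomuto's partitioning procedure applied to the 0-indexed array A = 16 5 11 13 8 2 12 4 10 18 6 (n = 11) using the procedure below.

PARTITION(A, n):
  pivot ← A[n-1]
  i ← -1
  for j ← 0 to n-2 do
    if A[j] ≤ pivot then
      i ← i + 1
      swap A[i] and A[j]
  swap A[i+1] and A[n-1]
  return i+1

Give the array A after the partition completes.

pivot=6, i=-1
j=0: 16>6, skip
j=1: 5≤6, i=0, swap(0,1) ⇒ 5 16 11 13 8 2 12 4 10 18 6
j=2: 11>6, skip
j=3: 13>6, skip
j=4: 8>6, skip
j=5: 2≤6, i=1, swap(1,5) ⇒ 5 2 11 13 8 16 12 4 10 18 6
j=6: 12>6, skip
j=7: 4≤6, i=2, swap(2,7) ⇒ 5 2 4 13 8 16 12 11 10 18 6
j=8: 10>6, skip
j=9: 18>6, skip
swap(3,10) ⇒ 5 2 4 6 8 16 12 11 10 18 13; return 3

5 2 4 6 8 16 12 11 10 18 13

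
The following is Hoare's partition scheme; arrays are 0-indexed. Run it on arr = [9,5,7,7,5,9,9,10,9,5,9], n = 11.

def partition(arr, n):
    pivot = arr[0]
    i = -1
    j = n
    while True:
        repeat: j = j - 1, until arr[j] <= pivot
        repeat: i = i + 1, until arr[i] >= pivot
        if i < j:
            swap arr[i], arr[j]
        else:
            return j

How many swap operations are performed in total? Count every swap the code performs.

pivot=9
j stops at 10 (9), i stops at 0 (9); swap ⇒ [9,5,7,7,5,9,9,10,9,5,9]
j stops at 9 (5), i stops at 5 (9); swap ⇒ [9,5,7,7,5,5,9,10,9,9,9]
j stops at 8 (9), i stops at 6 (9); swap ⇒ [9,5,7,7,5,5,9,10,9,9,9]
j stops at 6, i stops at 7; i≥j ⇒ return 6. arr=[9,5,7,7,5,5,9,10,9,9,9]

3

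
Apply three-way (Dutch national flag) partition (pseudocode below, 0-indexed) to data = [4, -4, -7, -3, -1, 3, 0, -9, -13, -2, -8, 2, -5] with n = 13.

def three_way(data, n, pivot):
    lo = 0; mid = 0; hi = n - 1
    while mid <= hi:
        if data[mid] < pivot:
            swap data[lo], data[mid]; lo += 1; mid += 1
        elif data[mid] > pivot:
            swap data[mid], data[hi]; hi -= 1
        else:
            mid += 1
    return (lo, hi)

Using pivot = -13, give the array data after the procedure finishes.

[-13, -7, -3, -1, 3, 0, -9, -4, -2, -8, 2, -5, 4]

lo=0 mid=0 hi=12
4>-13: swap(0,12), hi=11 ⇒ [-5, -4, -7, -3, -1, 3, 0, -9, -13, -2, -8, 2, 4]
-5>-13: swap(0,11), hi=10 ⇒ [2, -4, -7, -3, -1, 3, 0, -9, -13, -2, -8, -5, 4]
2>-13: swap(0,10), hi=9 ⇒ [-8, -4, -7, -3, -1, 3, 0, -9, -13, -2, 2, -5, 4]
-8>-13: swap(0,9), hi=8 ⇒ [-2, -4, -7, -3, -1, 3, 0, -9, -13, -8, 2, -5, 4]
-2>-13: swap(0,8), hi=7 ⇒ [-13, -4, -7, -3, -1, 3, 0, -9, -2, -8, 2, -5, 4]
-13=-13: mid=1
-4>-13: swap(1,7), hi=6 ⇒ [-13, -9, -7, -3, -1, 3, 0, -4, -2, -8, 2, -5, 4]
-9>-13: swap(1,6), hi=5 ⇒ [-13, 0, -7, -3, -1, 3, -9, -4, -2, -8, 2, -5, 4]
0>-13: swap(1,5), hi=4 ⇒ [-13, 3, -7, -3, -1, 0, -9, -4, -2, -8, 2, -5, 4]
3>-13: swap(1,4), hi=3 ⇒ [-13, -1, -7, -3, 3, 0, -9, -4, -2, -8, 2, -5, 4]
-1>-13: swap(1,3), hi=2 ⇒ [-13, -3, -7, -1, 3, 0, -9, -4, -2, -8, 2, -5, 4]
-3>-13: swap(1,2), hi=1 ⇒ [-13, -7, -3, -1, 3, 0, -9, -4, -2, -8, 2, -5, 4]
-7>-13: swap(1,1), hi=0 ⇒ [-13, -7, -3, -1, 3, 0, -9, -4, -2, -8, 2, -5, 4]
done. lo=0 hi=0; data=[-13, -7, -3, -1, 3, 0, -9, -4, -2, -8, 2, -5, 4]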